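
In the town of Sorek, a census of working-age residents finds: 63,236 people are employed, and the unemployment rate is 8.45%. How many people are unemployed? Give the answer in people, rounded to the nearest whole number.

About 5,837 are unemployed.

Let U be the number unemployed. The labor force is E + U, and U/(E+U) = 0.0845.
So U = 0.0845 × 63,236 / (1 − 0.0845) = 5343.44 / 0.9155 ≈ 5,837.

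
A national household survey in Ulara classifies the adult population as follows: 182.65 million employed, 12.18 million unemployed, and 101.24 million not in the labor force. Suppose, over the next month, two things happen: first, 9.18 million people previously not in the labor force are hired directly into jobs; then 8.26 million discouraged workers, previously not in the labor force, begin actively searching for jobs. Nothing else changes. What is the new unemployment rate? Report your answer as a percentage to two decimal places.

Initially, labor force = 182.65 + 12.18 = 194.83 million, so u = 12.18/194.83 = 6.25%.
After the first change, employed and labor force both rise by 9.18; unemployed unchanged → E = 191.83, U = 12.18, labor force = 204.01 million.
After the second change, unemployed and labor force both rise by 8.26 → E = 191.83, U = 20.44, labor force = 212.27 million.
New unemployment rate = 20.44 / 212.27 = 9.63%.

New unemployment rate ≈ 9.63%.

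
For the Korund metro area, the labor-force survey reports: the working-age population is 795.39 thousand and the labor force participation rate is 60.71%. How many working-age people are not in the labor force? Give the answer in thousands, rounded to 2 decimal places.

Share not in the labor force = 1 − 0.6071 = 0.3929.
Not in labor force = 0.3929 × 795.39 ≈ 312.51 thousand.

About 312.51 thousand are not in the labor force.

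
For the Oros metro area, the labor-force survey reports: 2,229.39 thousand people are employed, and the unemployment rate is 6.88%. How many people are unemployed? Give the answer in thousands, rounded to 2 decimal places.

Let U be the number unemployed. The labor force is E + U, and U/(E+U) = 0.0688.
So U = 0.0688 × 2,229.39 / (1 − 0.0688) = 153.3820 / 0.9312 ≈ 164.71 thousand.

About 164.71 thousand are unemployed.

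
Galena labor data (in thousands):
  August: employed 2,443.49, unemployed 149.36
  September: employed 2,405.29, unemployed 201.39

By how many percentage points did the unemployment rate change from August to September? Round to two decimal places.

August: labor force = 2,443.49 + 149.36 = 2,592.85; u = 149.36/2,592.85 = 5.76%.
September: labor force = 2,405.29 + 201.39 = 2,606.68; u = 201.39/2,606.68 = 7.73%.
Change = 7.73% − 5.76% = +1.97 pp.

The unemployment rate changed by +1.97 percentage points.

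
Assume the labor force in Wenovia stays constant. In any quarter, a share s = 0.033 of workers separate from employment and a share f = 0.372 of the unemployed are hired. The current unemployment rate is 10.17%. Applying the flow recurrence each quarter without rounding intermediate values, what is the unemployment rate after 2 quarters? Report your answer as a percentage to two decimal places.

With a fixed labor force, u_{t+1} = u_t + s·(1−u_t) − f·u_t = u_t·(1−s−f) + s.
Here 1−s−f = 0.595 and s = 0.033.
u_1 = 0.101700 × 0.595 + 0.033 = 0.093511.
u_2 = 0.093511 × 0.595 + 0.033 = 0.088639.

Unemployment rate after two quarters ≈ 8.86%.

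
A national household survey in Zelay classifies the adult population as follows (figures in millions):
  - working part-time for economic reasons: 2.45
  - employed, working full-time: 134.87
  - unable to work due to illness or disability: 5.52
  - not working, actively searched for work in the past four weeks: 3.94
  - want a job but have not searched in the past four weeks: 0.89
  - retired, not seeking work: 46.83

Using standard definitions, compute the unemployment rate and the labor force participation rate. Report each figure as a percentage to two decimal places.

Unemployment rate ≈ 2.79%; labor force participation rate ≈ 72.63%.

Employed = 2.45 + 134.87 = 137.32 million (anyone who worked, including part-time for economic reasons, counts as employed).
Unemployed = 3.94 million.
Labor force = 137.32 + 3.94 = 141.26 million.
Not in labor force = 5.52 + 0.89 + 46.83 = 53.24 million (those not working and not actively searching are outside the labor force — including those who want a job but have given up searching).
Civilian working-age population = 141.26 + 53.24 = 194.50 million.
Unemployment rate = 3.94 / 141.26 = 2.79%.
Labor force participation rate = 141.26 / 194.50 = 72.63%.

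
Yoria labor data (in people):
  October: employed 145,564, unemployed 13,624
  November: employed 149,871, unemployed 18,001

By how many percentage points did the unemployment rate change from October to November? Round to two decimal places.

October: labor force = 145,564 + 13,624 = 159,188; u = 13,624/159,188 = 8.56%.
November: labor force = 149,871 + 18,001 = 167,872; u = 18,001/167,872 = 10.72%.
Change = 10.72% − 8.56% = +2.16 pp.

The unemployment rate changed by +2.16 percentage points.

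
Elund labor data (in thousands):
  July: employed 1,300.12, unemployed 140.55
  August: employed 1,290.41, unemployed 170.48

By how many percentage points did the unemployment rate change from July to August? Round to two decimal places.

July: labor force = 1,300.12 + 140.55 = 1,440.67; u = 140.55/1,440.67 = 9.76%.
August: labor force = 1,290.41 + 170.48 = 1,460.89; u = 170.48/1,460.89 = 11.67%.
Change = 11.67% − 9.76% = +1.91 pp.

The unemployment rate changed by +1.91 percentage points.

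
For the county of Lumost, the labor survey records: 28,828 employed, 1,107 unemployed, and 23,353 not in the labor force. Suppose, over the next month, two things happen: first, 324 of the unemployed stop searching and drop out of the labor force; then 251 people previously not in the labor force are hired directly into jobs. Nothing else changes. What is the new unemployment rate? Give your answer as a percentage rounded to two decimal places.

Initially, labor force = 28,828 + 1,107 = 29,935, so u = 1,107/29,935 = 3.70%.
After the first change, unemployed and labor force both fall by 324 → E = 28,828, U = 783, labor force = 29,611.
After the second change, employed and labor force both rise by 251; unemployed unchanged → E = 29,079, U = 783, labor force = 29,862.
New unemployment rate = 783 / 29,862 = 2.62%.

New unemployment rate ≈ 2.62%.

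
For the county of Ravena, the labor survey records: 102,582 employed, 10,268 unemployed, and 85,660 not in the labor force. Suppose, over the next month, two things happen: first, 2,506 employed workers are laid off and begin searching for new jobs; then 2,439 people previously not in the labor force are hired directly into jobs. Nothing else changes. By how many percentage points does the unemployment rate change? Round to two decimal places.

Initially, labor force = 102,582 + 10,268 = 112,850, so u = 10,268/112,850 = 9.10%.
After the first change, employed falls and unemployed rises by 2,506; labor force unchanged → E = 100,076, U = 12,774, labor force = 112,850.
After the second change, employed and labor force both rise by 2,439; unemployed unchanged → E = 102,515, U = 12,774, labor force = 115,289.
New unemployment rate = 12,774 / 115,289 = 11.08%.
Change = 11.08% − 9.10% = +1.98 percentage points.

The unemployment rate changes by +1.98 percentage points.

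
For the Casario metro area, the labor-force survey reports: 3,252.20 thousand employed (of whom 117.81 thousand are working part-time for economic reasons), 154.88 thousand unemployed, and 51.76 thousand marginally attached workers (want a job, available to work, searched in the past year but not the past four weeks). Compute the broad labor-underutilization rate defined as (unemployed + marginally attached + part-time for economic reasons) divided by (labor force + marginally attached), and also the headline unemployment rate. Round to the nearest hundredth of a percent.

Labor force = 3,252.20 + 154.88 = 3,407.08 thousand.
Numerator = 154.88 + 51.76 + 117.81 = 324.45 thousand.
Denominator = 3,407.08 + 51.76 = 3,458.84 thousand.
Broad rate = 324.45 / 3,458.84 = 9.38%.
Headline unemployment rate = 154.88 / 3,407.08 = 4.55%.

Broad underutilization rate ≈ 9.38%; headline unemployment rate ≈ 4.55%.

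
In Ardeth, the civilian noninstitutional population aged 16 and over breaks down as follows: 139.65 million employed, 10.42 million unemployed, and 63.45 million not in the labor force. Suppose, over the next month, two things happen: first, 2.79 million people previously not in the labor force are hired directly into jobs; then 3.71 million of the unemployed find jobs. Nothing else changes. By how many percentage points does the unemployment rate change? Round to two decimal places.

The unemployment rate changes by −2.55 percentage points.

Initially, labor force = 139.65 + 10.42 = 150.07 million, so u = 10.42/150.07 = 6.94%.
After the first change, employed and labor force both rise by 2.79; unemployed unchanged → E = 142.44, U = 10.42, labor force = 152.86 million.
After the second change, unemployed falls and employed rises by 3.71; labor force unchanged → E = 146.15, U = 6.71, labor force = 152.86 million.
New unemployment rate = 6.71 / 152.86 = 4.39%.
Change = 4.39% − 6.94% = −2.55 percentage points.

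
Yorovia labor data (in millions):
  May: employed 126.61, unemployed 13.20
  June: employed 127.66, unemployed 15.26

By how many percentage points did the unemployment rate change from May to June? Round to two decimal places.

May: labor force = 126.61 + 13.20 = 139.81; u = 13.20/139.81 = 9.44%.
June: labor force = 127.66 + 15.26 = 142.92; u = 15.26/142.92 = 10.68%.
Change = 10.68% − 9.44% = +1.24 pp.

The unemployment rate changed by +1.24 percentage points.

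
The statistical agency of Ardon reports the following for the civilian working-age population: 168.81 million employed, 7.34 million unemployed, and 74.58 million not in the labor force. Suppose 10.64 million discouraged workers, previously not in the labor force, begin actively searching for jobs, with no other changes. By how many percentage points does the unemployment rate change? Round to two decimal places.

Initially, labor force = 168.81 + 7.34 = 176.15 million, so u = 7.34/176.15 = 4.17%.
After the change, unemployed and labor force both rise by 10.64 → E = 168.81, U = 17.98, labor force = 186.79 million.
New unemployment rate = 17.98 / 186.79 = 9.63%.
Change = 9.63% − 4.17% = +5.46 percentage points.

The unemployment rate changes by +5.46 percentage points.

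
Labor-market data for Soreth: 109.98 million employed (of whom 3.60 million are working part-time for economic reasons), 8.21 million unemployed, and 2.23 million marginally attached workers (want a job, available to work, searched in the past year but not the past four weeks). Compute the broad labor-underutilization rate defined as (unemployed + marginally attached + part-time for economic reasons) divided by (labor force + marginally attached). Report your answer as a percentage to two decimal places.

Broad underutilization rate ≈ 11.66%.

Labor force = 109.98 + 8.21 = 118.19 million.
Numerator = 8.21 + 2.23 + 3.60 = 14.04 million.
Denominator = 118.19 + 2.23 = 120.42 million.
Broad rate = 14.04 / 120.42 = 11.66%.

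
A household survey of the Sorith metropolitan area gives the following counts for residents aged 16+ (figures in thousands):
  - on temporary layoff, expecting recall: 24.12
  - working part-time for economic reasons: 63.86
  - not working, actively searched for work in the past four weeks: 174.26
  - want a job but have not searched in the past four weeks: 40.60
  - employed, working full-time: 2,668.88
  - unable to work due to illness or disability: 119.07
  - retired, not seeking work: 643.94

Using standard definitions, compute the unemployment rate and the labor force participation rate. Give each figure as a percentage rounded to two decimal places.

Unemployment rate ≈ 6.77%; labor force participation rate ≈ 78.48%.

Employed = 63.86 + 2,668.88 = 2,732.74 thousand (anyone who worked, including part-time for economic reasons, counts as employed).
Unemployed = 24.12 + 174.26 = 198.38 thousand (jobless and actively searching, or on temporary layoff).
Labor force = 2,732.74 + 198.38 = 2,931.12 thousand.
Not in labor force = 40.60 + 119.07 + 643.94 = 803.61 thousand (those not working and not actively searching are outside the labor force — including those who want a job but have given up searching).
Civilian working-age population = 2,931.12 + 803.61 = 3,734.73 thousand.
Unemployment rate = 198.38 / 2,931.12 = 6.77%.
Labor force participation rate = 2,931.12 / 3,734.73 = 78.48%.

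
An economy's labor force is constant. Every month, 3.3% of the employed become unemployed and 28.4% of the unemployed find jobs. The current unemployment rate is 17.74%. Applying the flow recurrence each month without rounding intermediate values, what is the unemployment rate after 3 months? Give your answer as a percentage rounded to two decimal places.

Unemployment rate after three months ≈ 12.75%.

With a fixed labor force, u_{t+1} = u_t + s·(1−u_t) − f·u_t = u_t·(1−s−f) + s.
Here 1−s−f = 0.683 and s = 0.033.
u_1 = 0.177400 × 0.683 + 0.033 = 0.154164.
u_2 = 0.154164 × 0.683 + 0.033 = 0.138294.
u_3 = 0.138294 × 0.683 + 0.033 = 0.127455.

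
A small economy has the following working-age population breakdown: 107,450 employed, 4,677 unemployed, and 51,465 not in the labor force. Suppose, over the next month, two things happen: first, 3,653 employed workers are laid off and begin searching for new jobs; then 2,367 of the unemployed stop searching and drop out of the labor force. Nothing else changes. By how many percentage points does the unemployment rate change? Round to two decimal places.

Initially, labor force = 107,450 + 4,677 = 112,127, so u = 4,677/112,127 = 4.17%.
After the first change, employed falls and unemployed rises by 3,653; labor force unchanged → E = 103,797, U = 8,330, labor force = 112,127.
After the second change, unemployed and labor force both fall by 2,367 → E = 103,797, U = 5,963, labor force = 109,760.
New unemployment rate = 5,963 / 109,760 = 5.43%.
Change = 5.43% − 4.17% = +1.26 percentage points.

The unemployment rate changes by +1.26 percentage points.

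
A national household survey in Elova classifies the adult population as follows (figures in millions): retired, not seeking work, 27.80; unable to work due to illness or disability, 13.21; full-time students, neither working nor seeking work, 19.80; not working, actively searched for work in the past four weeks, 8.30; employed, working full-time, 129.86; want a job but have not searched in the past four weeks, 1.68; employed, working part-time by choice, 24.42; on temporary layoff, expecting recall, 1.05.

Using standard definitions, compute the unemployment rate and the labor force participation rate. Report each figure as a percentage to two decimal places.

Employed = 129.86 + 24.42 = 154.28 million.
Unemployed = 8.30 + 1.05 = 9.35 million (jobless and actively searching, or on temporary layoff).
Labor force = 154.28 + 9.35 = 163.63 million.
Not in labor force = 27.80 + 13.21 + 19.80 + 1.68 = 62.49 million (those not working and not actively searching are outside the labor force — including those who want a job but have given up searching).
Civilian working-age population = 163.63 + 62.49 = 226.12 million.
Unemployment rate = 9.35 / 163.63 = 5.71%.
Labor force participation rate = 163.63 / 226.12 = 72.36%.

Unemployment rate ≈ 5.71%; labor force participation rate ≈ 72.36%.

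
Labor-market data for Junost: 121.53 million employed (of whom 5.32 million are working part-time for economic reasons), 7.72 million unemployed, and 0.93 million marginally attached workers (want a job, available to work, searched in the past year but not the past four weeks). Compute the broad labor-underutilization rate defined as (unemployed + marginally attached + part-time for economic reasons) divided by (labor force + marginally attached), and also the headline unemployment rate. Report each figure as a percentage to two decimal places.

Broad underutilization rate ≈ 10.73%; headline unemployment rate ≈ 5.97%.

Labor force = 121.53 + 7.72 = 129.25 million.
Numerator = 7.72 + 0.93 + 5.32 = 13.97 million.
Denominator = 129.25 + 0.93 = 130.18 million.
Broad rate = 13.97 / 130.18 = 10.73%.
Headline unemployment rate = 7.72 / 129.25 = 5.97%.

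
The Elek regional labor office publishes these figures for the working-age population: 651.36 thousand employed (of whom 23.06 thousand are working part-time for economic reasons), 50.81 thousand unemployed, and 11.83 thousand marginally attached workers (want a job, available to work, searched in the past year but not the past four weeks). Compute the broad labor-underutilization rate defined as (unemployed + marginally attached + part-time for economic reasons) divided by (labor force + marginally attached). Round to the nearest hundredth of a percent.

Labor force = 651.36 + 50.81 = 702.17 thousand.
Numerator = 50.81 + 11.83 + 23.06 = 85.70 thousand.
Denominator = 702.17 + 11.83 = 714.00 thousand.
Broad rate = 85.70 / 714.00 = 12.00%.

Broad underutilization rate ≈ 12.00%.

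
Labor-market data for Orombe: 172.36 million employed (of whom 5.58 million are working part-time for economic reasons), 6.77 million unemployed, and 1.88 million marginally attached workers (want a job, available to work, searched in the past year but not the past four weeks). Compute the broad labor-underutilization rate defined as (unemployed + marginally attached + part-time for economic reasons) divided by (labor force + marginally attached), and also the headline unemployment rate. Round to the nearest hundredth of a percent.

Labor force = 172.36 + 6.77 = 179.13 million.
Numerator = 6.77 + 1.88 + 5.58 = 14.23 million.
Denominator = 179.13 + 1.88 = 181.01 million.
Broad rate = 14.23 / 181.01 = 7.86%.
Headline unemployment rate = 6.77 / 179.13 = 3.78%.

Broad underutilization rate ≈ 7.86%; headline unemployment rate ≈ 3.78%.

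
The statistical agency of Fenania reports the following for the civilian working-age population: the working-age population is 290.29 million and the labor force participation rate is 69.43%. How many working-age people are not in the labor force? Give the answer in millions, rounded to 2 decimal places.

Share not in the labor force = 1 − 0.6943 = 0.3057.
Not in labor force = 0.3057 × 290.29 ≈ 88.74 million.

About 88.74 million are not in the labor force.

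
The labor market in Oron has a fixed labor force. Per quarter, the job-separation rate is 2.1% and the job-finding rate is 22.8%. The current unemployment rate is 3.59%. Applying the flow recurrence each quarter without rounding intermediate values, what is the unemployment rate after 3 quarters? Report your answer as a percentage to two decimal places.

Unemployment rate after three quarters ≈ 6.38%.

With a fixed labor force, u_{t+1} = u_t + s·(1−u_t) − f·u_t = u_t·(1−s−f) + s.
Here 1−s−f = 0.751 and s = 0.021.
u_1 = 0.035900 × 0.751 + 0.021 = 0.047961.
u_2 = 0.047961 × 0.751 + 0.021 = 0.057019.
u_3 = 0.057019 × 0.751 + 0.021 = 0.063821.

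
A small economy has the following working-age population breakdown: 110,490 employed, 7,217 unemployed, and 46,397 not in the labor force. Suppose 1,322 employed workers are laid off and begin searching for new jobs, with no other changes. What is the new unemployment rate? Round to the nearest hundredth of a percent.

New unemployment rate ≈ 7.25%.

Initially, labor force = 110,490 + 7,217 = 117,707, so u = 7,217/117,707 = 6.13%.
After the change, employed falls and unemployed rises by 1,322; labor force unchanged → E = 109,168, U = 8,539, labor force = 117,707.
New unemployment rate = 8,539 / 117,707 = 7.25%.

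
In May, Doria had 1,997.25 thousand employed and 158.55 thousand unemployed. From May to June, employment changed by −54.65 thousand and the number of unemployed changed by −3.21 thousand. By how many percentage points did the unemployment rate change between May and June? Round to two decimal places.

May: labor force = 1,997.25 + 158.55 = 2,155.80; u = 158.55/2,155.80 = 7.35%.
June: labor force = 1,942.60 + 155.34 = 2,097.94; u = 155.34/2,097.94 = 7.40%.
Change = 7.40% − 7.35% = +0.05 pp.

The unemployment rate changed by +0.05 percentage points.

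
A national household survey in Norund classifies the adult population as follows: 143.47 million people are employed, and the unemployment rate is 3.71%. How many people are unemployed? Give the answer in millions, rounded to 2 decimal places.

Let U be the number unemployed. The labor force is E + U, and U/(E+U) = 0.0371.
So U = 0.0371 × 143.47 / (1 − 0.0371) = 5.3227 / 0.9629 ≈ 5.53 million.

About 5.53 million are unemployed.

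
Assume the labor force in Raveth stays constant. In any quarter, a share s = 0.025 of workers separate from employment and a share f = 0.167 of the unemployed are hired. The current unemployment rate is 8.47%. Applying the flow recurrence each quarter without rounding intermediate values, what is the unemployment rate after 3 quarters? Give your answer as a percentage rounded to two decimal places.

With a fixed labor force, u_{t+1} = u_t + s·(1−u_t) − f·u_t = u_t·(1−s−f) + s.
Here 1−s−f = 0.808 and s = 0.025.
u_1 = 0.084700 × 0.808 + 0.025 = 0.093438.
u_2 = 0.093438 × 0.808 + 0.025 = 0.100498.
u_3 = 0.100498 × 0.808 + 0.025 = 0.106202.

Unemployment rate after three quarters ≈ 10.62%.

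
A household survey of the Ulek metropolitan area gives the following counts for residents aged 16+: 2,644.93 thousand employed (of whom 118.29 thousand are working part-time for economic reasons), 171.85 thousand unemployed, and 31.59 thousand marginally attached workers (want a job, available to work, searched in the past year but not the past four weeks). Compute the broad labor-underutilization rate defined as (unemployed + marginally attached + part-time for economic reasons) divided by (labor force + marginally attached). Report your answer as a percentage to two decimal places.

Broad underutilization rate ≈ 11.30%.

Labor force = 2,644.93 + 171.85 = 2,816.78 thousand.
Numerator = 171.85 + 31.59 + 118.29 = 321.73 thousand.
Denominator = 2,816.78 + 31.59 = 2,848.37 thousand.
Broad rate = 321.73 / 2,848.37 = 11.30%.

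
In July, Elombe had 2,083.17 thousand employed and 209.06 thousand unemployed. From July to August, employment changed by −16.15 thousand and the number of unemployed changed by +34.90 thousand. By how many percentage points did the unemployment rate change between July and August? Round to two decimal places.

The unemployment rate changed by +1.44 percentage points.

July: labor force = 2,083.17 + 209.06 = 2,292.23; u = 209.06/2,292.23 = 9.12%.
August: labor force = 2,067.02 + 243.96 = 2,310.98; u = 243.96/2,310.98 = 10.56%.
Change = 10.56% − 9.12% = +1.44 pp.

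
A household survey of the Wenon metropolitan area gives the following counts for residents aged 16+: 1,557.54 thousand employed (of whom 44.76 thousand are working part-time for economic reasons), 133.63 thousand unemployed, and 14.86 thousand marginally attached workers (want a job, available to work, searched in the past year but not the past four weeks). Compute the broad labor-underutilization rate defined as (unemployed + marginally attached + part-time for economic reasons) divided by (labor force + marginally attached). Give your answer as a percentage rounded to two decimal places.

Broad underutilization rate ≈ 11.33%.

Labor force = 1,557.54 + 133.63 = 1,691.17 thousand.
Numerator = 133.63 + 14.86 + 44.76 = 193.25 thousand.
Denominator = 1,691.17 + 14.86 = 1,706.03 thousand.
Broad rate = 193.25 / 1,706.03 = 11.33%.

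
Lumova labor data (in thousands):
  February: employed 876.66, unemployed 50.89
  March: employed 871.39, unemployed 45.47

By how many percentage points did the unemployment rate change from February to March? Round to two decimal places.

The unemployment rate changed by −0.53 percentage points.

February: labor force = 876.66 + 50.89 = 927.55; u = 50.89/927.55 = 5.49%.
March: labor force = 871.39 + 45.47 = 916.86; u = 45.47/916.86 = 4.96%.
Change = 4.96% − 5.49% = −0.53 pp.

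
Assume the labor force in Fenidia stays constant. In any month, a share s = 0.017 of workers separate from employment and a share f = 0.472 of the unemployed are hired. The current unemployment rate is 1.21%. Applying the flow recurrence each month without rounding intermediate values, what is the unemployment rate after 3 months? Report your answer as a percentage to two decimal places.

Unemployment rate after three months ≈ 3.17%.

With a fixed labor force, u_{t+1} = u_t + s·(1−u_t) − f·u_t = u_t·(1−s−f) + s.
Here 1−s−f = 0.511 and s = 0.017.
u_1 = 0.012100 × 0.511 + 0.017 = 0.023183.
u_2 = 0.023183 × 0.511 + 0.017 = 0.028847.
u_3 = 0.028847 × 0.511 + 0.017 = 0.031741.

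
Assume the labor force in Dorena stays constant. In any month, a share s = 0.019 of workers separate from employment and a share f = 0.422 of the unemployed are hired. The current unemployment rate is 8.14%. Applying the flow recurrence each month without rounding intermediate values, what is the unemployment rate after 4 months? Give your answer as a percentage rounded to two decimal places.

With a fixed labor force, u_{t+1} = u_t + s·(1−u_t) − f·u_t = u_t·(1−s−f) + s.
Here 1−s−f = 0.559 and s = 0.019.
u_1 = 0.081400 × 0.559 + 0.019 = 0.064503.
u_2 = 0.064503 × 0.559 + 0.019 = 0.055057.
u_3 = 0.055057 × 0.559 + 0.019 = 0.049777.
u_4 = 0.049777 × 0.559 + 0.019 = 0.046825.

Unemployment rate after four months ≈ 4.68%.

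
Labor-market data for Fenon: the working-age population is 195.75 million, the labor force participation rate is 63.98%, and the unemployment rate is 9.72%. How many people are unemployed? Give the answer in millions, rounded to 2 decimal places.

About 12.17 million are unemployed.

Labor force = 0.6398 × 195.75 = 125.24 million.
Unemployed = 0.0972 × 125.24 ≈ 12.17 million.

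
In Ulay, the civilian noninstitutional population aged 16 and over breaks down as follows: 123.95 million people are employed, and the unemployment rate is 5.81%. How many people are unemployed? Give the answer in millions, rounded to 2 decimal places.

About 7.65 million are unemployed.

Let U be the number unemployed. The labor force is E + U, and U/(E+U) = 0.0581.
So U = 0.0581 × 123.95 / (1 − 0.0581) = 7.2015 / 0.9419 ≈ 7.65 million.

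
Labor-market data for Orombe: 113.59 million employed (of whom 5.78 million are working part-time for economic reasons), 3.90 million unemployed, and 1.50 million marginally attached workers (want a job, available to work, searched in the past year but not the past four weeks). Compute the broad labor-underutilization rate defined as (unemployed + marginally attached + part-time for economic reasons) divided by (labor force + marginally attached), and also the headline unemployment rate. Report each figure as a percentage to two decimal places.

Broad underutilization rate ≈ 9.40%; headline unemployment rate ≈ 3.32%.

Labor force = 113.59 + 3.90 = 117.49 million.
Numerator = 3.90 + 1.50 + 5.78 = 11.18 million.
Denominator = 117.49 + 1.50 = 118.99 million.
Broad rate = 11.18 / 118.99 = 9.40%.
Headline unemployment rate = 3.90 / 117.49 = 3.32%.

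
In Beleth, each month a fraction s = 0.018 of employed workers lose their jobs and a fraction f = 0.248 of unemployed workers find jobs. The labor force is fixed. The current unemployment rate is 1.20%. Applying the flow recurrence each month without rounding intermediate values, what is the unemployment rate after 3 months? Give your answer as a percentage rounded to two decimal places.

Unemployment rate after three months ≈ 4.57%.

With a fixed labor force, u_{t+1} = u_t + s·(1−u_t) − f·u_t = u_t·(1−s−f) + s.
Here 1−s−f = 0.734 and s = 0.018.
u_1 = 0.012000 × 0.734 + 0.018 = 0.026808.
u_2 = 0.026808 × 0.734 + 0.018 = 0.037677.
u_3 = 0.037677 × 0.734 + 0.018 = 0.045655.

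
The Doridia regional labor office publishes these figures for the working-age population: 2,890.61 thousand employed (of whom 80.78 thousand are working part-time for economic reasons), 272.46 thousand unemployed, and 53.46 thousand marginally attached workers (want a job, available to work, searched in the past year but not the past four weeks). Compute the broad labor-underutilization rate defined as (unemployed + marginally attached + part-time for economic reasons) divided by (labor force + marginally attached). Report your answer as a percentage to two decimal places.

Labor force = 2,890.61 + 272.46 = 3,163.07 thousand.
Numerator = 272.46 + 53.46 + 80.78 = 406.70 thousand.
Denominator = 3,163.07 + 53.46 = 3,216.53 thousand.
Broad rate = 406.70 / 3,216.53 = 12.64%.

Broad underutilization rate ≈ 12.64%.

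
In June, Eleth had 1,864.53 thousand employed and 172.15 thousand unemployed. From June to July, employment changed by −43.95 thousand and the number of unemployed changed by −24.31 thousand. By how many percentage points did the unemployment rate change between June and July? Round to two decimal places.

The unemployment rate changed by −0.94 percentage points.

June: labor force = 1,864.53 + 172.15 = 2,036.68; u = 172.15/2,036.68 = 8.45%.
July: labor force = 1,820.58 + 147.84 = 1,968.42; u = 147.84/1,968.42 = 7.51%.
Change = 7.51% − 8.45% = −0.94 pp.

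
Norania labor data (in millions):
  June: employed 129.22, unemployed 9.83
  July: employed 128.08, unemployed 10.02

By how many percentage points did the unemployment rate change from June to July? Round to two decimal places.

The unemployment rate changed by +0.19 percentage points.

June: labor force = 129.22 + 9.83 = 139.05; u = 9.83/139.05 = 7.07%.
July: labor force = 128.08 + 10.02 = 138.10; u = 10.02/138.10 = 7.26%.
Change = 7.26% − 7.07% = +0.19 pp.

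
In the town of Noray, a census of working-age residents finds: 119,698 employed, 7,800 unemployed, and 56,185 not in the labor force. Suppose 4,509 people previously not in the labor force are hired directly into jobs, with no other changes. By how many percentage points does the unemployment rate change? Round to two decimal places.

The unemployment rate changes by −0.21 percentage points.

Initially, labor force = 119,698 + 7,800 = 127,498, so u = 7,800/127,498 = 6.12%.
After the change, employed and labor force both rise by 4,509; unemployed unchanged → E = 124,207, U = 7,800, labor force = 132,007.
New unemployment rate = 7,800 / 132,007 = 5.91%.
Change = 5.91% − 6.12% = −0.21 percentage points.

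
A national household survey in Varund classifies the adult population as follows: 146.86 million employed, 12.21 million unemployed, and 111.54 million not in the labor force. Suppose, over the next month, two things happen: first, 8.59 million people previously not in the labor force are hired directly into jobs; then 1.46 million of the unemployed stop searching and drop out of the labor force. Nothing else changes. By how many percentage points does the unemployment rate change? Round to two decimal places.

The unemployment rate changes by −1.21 percentage points.

Initially, labor force = 146.86 + 12.21 = 159.07 million, so u = 12.21/159.07 = 7.68%.
After the first change, employed and labor force both rise by 8.59; unemployed unchanged → E = 155.45, U = 12.21, labor force = 167.66 million.
After the second change, unemployed and labor force both fall by 1.46 → E = 155.45, U = 10.75, labor force = 166.20 million.
New unemployment rate = 10.75 / 166.20 = 6.47%.
Change = 6.47% − 7.68% = −1.21 percentage points.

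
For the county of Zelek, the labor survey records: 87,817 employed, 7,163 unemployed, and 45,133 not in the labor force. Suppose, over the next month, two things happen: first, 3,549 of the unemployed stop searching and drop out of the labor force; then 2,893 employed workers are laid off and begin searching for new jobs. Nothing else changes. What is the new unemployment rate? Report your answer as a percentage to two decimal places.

New unemployment rate ≈ 7.12%.

Initially, labor force = 87,817 + 7,163 = 94,980, so u = 7,163/94,980 = 7.54%.
After the first change, unemployed and labor force both fall by 3,549 → E = 87,817, U = 3,614, labor force = 91,431.
After the second change, employed falls and unemployed rises by 2,893; labor force unchanged → E = 84,924, U = 6,507, labor force = 91,431.
New unemployment rate = 6,507 / 91,431 = 7.12%.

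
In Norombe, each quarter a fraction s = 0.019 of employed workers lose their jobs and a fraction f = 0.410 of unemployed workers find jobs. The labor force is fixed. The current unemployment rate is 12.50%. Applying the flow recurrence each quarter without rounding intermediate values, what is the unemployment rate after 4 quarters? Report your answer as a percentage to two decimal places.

Unemployment rate after four quarters ≈ 5.29%.

With a fixed labor force, u_{t+1} = u_t + s·(1−u_t) − f·u_t = u_t·(1−s−f) + s.
Here 1−s−f = 0.571 and s = 0.019.
u_1 = 0.125000 × 0.571 + 0.019 = 0.090375.
u_2 = 0.090375 × 0.571 + 0.019 = 0.070604.
u_3 = 0.070604 × 0.571 + 0.019 = 0.059315.
u_4 = 0.059315 × 0.571 + 0.019 = 0.052869.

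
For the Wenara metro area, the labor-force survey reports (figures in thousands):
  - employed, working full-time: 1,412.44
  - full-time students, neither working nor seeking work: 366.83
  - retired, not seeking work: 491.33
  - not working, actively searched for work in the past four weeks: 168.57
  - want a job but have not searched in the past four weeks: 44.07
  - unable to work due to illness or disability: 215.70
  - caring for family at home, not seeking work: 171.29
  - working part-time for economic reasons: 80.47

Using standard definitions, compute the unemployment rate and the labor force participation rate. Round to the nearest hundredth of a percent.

Employed = 1,412.44 + 80.47 = 1,492.91 thousand (anyone who worked, including part-time for economic reasons, counts as employed).
Unemployed = 168.57 thousand.
Labor force = 1,492.91 + 168.57 = 1,661.48 thousand.
Not in labor force = 366.83 + 491.33 + 44.07 + 215.70 + 171.29 = 1,289.22 thousand (those not working and not actively searching are outside the labor force — including those who want a job but have given up searching).
Civilian working-age population = 1,661.48 + 1,289.22 = 2,950.70 thousand.
Unemployment rate = 168.57 / 1,661.48 = 10.15%.
Labor force participation rate = 1,661.48 / 2,950.70 = 56.31%.

Unemployment rate ≈ 10.15%; labor force participation rate ≈ 56.31%.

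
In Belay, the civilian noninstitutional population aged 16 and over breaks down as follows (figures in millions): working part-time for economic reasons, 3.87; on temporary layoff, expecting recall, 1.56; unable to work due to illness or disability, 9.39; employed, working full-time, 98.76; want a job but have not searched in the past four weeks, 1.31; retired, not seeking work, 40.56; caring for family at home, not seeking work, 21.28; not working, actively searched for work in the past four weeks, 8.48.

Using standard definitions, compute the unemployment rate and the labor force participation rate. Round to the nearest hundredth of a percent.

Employed = 3.87 + 98.76 = 102.63 million (anyone who worked, including part-time for economic reasons, counts as employed).
Unemployed = 1.56 + 8.48 = 10.04 million (jobless and actively searching, or on temporary layoff).
Labor force = 102.63 + 10.04 = 112.67 million.
Not in labor force = 9.39 + 1.31 + 40.56 + 21.28 = 72.54 million (those not working and not actively searching are outside the labor force — including those who want a job but have given up searching).
Civilian working-age population = 112.67 + 72.54 = 185.21 million.
Unemployment rate = 10.04 / 112.67 = 8.91%.
Labor force participation rate = 112.67 / 185.21 = 60.83%.

Unemployment rate ≈ 8.91%; labor force participation rate ≈ 60.83%.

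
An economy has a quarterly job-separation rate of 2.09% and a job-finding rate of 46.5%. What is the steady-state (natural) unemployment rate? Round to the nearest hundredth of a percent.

Steady-state unemployment rate ≈ 4.30%.

At steady state the flows balance: s·E = f·U, so U/(E+U) = s/(s+f).
u* = 2.09 / (2.09 + 46.5) = 2.09 / 48.59 = 4.30%.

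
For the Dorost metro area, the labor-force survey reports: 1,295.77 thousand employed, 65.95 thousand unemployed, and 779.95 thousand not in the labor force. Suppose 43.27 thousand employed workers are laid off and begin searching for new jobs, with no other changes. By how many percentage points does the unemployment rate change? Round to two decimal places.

Initially, labor force = 1,295.77 + 65.95 = 1,361.72 thousand, so u = 65.95/1,361.72 = 4.84%.
After the change, employed falls and unemployed rises by 43.27; labor force unchanged → E = 1,252.50, U = 109.22, labor force = 1,361.72 thousand.
New unemployment rate = 109.22 / 1,361.72 = 8.02%.
Change = 8.02% − 4.84% = +3.18 percentage points.

The unemployment rate changes by +3.18 percentage points.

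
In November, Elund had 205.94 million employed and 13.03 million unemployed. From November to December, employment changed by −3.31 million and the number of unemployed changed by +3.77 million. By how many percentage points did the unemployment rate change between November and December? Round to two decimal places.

The unemployment rate changed by +1.71 percentage points.

November: labor force = 205.94 + 13.03 = 218.97; u = 13.03/218.97 = 5.95%.
December: labor force = 202.63 + 16.80 = 219.43; u = 16.80/219.43 = 7.66%.
Change = 7.66% − 5.95% = +1.71 pp.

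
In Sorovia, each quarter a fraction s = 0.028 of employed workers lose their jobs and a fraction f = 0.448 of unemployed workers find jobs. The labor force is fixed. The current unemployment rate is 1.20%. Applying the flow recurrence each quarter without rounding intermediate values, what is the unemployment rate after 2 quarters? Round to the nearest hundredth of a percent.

With a fixed labor force, u_{t+1} = u_t + s·(1−u_t) − f·u_t = u_t·(1−s−f) + s.
Here 1−s−f = 0.524 and s = 0.028.
u_1 = 0.012000 × 0.524 + 0.028 = 0.034288.
u_2 = 0.034288 × 0.524 + 0.028 = 0.045967.

Unemployment rate after two quarters ≈ 4.60%.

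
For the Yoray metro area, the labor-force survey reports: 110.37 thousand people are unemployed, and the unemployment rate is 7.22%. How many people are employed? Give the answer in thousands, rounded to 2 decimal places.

About 1,418.30 thousand are employed.

Labor force = U / u = 110.37 / 0.0722 ≈ 1,528.67 thousand.
Employed = labor force − unemployed = 1,528.67 − 110.37 = 1,418.30 thousand.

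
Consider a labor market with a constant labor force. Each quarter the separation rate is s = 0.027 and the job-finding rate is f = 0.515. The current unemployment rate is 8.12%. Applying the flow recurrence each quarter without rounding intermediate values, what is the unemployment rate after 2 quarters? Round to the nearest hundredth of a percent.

Unemployment rate after two quarters ≈ 5.64%.

With a fixed labor force, u_{t+1} = u_t + s·(1−u_t) − f·u_t = u_t·(1−s−f) + s.
Here 1−s−f = 0.458 and s = 0.027.
u_1 = 0.081200 × 0.458 + 0.027 = 0.064190.
u_2 = 0.064190 × 0.458 + 0.027 = 0.056399.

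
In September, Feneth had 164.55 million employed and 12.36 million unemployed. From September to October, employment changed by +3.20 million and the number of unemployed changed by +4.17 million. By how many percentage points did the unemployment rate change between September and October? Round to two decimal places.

September: labor force = 164.55 + 12.36 = 176.91; u = 12.36/176.91 = 6.99%.
October: labor force = 167.75 + 16.53 = 184.28; u = 16.53/184.28 = 8.97%.
Change = 8.97% − 6.99% = +1.98 pp.

The unemployment rate changed by +1.98 percentage points.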